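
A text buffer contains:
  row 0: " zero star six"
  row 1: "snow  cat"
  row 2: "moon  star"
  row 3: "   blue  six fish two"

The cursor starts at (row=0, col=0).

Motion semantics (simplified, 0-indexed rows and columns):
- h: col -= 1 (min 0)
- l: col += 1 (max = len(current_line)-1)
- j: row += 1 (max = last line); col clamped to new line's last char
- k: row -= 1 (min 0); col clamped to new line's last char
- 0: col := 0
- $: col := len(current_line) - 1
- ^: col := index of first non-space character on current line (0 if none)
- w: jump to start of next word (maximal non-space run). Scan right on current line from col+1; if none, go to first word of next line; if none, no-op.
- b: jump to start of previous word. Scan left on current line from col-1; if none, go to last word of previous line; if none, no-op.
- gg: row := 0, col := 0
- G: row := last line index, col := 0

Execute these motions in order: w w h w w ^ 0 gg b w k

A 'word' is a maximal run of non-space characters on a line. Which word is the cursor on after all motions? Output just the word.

After 1 (w): row=0 col=1 char='z'
After 2 (w): row=0 col=6 char='s'
After 3 (h): row=0 col=5 char='_'
After 4 (w): row=0 col=6 char='s'
After 5 (w): row=0 col=11 char='s'
After 6 (^): row=0 col=1 char='z'
After 7 (0): row=0 col=0 char='_'
After 8 (gg): row=0 col=0 char='_'
After 9 (b): row=0 col=0 char='_'
After 10 (w): row=0 col=1 char='z'
After 11 (k): row=0 col=1 char='z'

Answer: zero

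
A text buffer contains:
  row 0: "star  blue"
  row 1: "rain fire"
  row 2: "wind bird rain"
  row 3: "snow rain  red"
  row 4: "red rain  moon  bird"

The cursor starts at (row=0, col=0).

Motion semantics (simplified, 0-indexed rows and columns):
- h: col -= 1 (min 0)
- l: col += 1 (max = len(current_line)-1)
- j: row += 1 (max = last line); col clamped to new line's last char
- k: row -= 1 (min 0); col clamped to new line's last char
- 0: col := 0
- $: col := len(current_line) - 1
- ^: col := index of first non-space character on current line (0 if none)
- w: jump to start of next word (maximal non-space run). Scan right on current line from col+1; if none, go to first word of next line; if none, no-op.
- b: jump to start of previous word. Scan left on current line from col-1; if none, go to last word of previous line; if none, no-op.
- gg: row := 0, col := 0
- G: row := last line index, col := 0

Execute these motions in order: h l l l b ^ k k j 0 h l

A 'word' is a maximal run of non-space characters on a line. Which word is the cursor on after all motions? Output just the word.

After 1 (h): row=0 col=0 char='s'
After 2 (l): row=0 col=1 char='t'
After 3 (l): row=0 col=2 char='a'
After 4 (l): row=0 col=3 char='r'
After 5 (b): row=0 col=0 char='s'
After 6 (^): row=0 col=0 char='s'
After 7 (k): row=0 col=0 char='s'
After 8 (k): row=0 col=0 char='s'
After 9 (j): row=1 col=0 char='r'
After 10 (0): row=1 col=0 char='r'
After 11 (h): row=1 col=0 char='r'
After 12 (l): row=1 col=1 char='a'

Answer: rain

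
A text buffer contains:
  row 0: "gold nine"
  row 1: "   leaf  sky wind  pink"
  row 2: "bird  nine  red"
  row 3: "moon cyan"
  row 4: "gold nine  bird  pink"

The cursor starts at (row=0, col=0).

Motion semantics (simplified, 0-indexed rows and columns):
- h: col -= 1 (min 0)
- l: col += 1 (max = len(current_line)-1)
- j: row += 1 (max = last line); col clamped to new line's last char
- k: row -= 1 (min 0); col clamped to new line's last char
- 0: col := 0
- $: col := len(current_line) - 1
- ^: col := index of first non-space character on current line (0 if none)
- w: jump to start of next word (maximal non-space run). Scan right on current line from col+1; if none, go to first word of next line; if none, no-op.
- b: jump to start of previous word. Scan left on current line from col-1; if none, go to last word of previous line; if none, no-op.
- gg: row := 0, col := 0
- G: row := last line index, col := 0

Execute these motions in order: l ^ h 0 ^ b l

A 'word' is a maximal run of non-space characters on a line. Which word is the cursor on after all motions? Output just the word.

Answer: gold

Derivation:
After 1 (l): row=0 col=1 char='o'
After 2 (^): row=0 col=0 char='g'
After 3 (h): row=0 col=0 char='g'
After 4 (0): row=0 col=0 char='g'
After 5 (^): row=0 col=0 char='g'
After 6 (b): row=0 col=0 char='g'
After 7 (l): row=0 col=1 char='o'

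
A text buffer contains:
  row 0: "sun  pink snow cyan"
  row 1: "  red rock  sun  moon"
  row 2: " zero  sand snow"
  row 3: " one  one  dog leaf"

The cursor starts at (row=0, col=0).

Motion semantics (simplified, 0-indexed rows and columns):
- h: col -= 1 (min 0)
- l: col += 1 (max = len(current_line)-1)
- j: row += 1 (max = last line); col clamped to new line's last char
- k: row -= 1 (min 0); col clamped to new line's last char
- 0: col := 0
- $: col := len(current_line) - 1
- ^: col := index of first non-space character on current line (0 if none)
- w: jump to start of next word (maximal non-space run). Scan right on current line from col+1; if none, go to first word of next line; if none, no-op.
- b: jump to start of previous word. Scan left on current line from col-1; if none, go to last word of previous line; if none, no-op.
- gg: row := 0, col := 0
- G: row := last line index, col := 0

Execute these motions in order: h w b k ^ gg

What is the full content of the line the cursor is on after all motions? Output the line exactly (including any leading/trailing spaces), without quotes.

After 1 (h): row=0 col=0 char='s'
After 2 (w): row=0 col=5 char='p'
After 3 (b): row=0 col=0 char='s'
After 4 (k): row=0 col=0 char='s'
After 5 (^): row=0 col=0 char='s'
After 6 (gg): row=0 col=0 char='s'

Answer: sun  pink snow cyan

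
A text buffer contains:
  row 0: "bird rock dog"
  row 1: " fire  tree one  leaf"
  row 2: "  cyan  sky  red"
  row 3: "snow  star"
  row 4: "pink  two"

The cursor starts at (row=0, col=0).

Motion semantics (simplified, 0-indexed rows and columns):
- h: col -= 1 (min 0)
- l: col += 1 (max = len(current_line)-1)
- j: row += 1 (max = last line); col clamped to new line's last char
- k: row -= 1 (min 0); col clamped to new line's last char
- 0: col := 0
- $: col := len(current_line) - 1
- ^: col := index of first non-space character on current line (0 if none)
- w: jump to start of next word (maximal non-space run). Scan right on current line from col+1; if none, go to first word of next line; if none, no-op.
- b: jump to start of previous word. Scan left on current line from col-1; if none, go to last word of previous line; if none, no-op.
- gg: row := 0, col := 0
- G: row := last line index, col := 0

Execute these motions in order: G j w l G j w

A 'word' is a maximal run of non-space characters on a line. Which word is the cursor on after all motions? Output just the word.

After 1 (G): row=4 col=0 char='p'
After 2 (j): row=4 col=0 char='p'
After 3 (w): row=4 col=6 char='t'
After 4 (l): row=4 col=7 char='w'
After 5 (G): row=4 col=0 char='p'
After 6 (j): row=4 col=0 char='p'
After 7 (w): row=4 col=6 char='t'

Answer: two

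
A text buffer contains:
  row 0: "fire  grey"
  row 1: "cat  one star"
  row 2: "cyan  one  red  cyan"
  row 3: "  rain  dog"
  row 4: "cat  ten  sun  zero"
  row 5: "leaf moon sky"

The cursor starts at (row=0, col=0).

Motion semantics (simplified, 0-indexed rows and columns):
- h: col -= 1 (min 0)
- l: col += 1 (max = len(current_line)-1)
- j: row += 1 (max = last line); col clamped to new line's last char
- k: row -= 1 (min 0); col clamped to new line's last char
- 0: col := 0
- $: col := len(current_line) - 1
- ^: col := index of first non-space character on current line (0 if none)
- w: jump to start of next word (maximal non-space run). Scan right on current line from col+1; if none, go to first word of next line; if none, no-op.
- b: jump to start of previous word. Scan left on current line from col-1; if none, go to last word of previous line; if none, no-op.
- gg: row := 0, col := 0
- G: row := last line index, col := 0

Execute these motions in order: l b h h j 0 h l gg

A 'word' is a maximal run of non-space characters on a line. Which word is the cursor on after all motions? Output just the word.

After 1 (l): row=0 col=1 char='i'
After 2 (b): row=0 col=0 char='f'
After 3 (h): row=0 col=0 char='f'
After 4 (h): row=0 col=0 char='f'
After 5 (j): row=1 col=0 char='c'
After 6 (0): row=1 col=0 char='c'
After 7 (h): row=1 col=0 char='c'
After 8 (l): row=1 col=1 char='a'
After 9 (gg): row=0 col=0 char='f'

Answer: fire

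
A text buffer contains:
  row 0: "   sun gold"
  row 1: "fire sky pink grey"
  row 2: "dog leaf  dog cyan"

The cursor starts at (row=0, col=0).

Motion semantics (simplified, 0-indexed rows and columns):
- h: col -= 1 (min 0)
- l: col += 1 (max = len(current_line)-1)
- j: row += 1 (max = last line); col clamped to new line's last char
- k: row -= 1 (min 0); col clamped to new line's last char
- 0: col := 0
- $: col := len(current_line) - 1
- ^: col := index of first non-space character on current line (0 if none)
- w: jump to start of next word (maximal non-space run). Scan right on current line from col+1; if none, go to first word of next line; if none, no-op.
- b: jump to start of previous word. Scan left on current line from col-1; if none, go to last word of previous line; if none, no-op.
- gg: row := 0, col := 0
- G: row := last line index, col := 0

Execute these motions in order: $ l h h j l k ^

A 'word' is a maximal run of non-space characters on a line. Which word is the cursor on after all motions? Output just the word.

Answer: sun

Derivation:
After 1 ($): row=0 col=10 char='d'
After 2 (l): row=0 col=10 char='d'
After 3 (h): row=0 col=9 char='l'
After 4 (h): row=0 col=8 char='o'
After 5 (j): row=1 col=8 char='_'
After 6 (l): row=1 col=9 char='p'
After 7 (k): row=0 col=9 char='l'
After 8 (^): row=0 col=3 char='s'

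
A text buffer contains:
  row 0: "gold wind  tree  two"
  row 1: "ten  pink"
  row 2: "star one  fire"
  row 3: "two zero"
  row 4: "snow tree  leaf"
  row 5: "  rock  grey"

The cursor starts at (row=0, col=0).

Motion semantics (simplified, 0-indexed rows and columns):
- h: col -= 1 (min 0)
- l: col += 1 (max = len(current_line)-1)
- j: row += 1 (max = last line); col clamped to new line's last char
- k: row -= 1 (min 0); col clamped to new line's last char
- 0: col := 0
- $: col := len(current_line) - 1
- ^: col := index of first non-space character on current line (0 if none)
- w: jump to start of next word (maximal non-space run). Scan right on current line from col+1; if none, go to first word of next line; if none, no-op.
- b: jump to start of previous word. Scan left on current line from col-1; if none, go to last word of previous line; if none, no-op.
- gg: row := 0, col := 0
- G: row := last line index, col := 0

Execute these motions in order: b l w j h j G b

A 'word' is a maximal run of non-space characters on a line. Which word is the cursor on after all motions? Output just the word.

After 1 (b): row=0 col=0 char='g'
After 2 (l): row=0 col=1 char='o'
After 3 (w): row=0 col=5 char='w'
After 4 (j): row=1 col=5 char='p'
After 5 (h): row=1 col=4 char='_'
After 6 (j): row=2 col=4 char='_'
After 7 (G): row=5 col=0 char='_'
After 8 (b): row=4 col=11 char='l'

Answer: leaf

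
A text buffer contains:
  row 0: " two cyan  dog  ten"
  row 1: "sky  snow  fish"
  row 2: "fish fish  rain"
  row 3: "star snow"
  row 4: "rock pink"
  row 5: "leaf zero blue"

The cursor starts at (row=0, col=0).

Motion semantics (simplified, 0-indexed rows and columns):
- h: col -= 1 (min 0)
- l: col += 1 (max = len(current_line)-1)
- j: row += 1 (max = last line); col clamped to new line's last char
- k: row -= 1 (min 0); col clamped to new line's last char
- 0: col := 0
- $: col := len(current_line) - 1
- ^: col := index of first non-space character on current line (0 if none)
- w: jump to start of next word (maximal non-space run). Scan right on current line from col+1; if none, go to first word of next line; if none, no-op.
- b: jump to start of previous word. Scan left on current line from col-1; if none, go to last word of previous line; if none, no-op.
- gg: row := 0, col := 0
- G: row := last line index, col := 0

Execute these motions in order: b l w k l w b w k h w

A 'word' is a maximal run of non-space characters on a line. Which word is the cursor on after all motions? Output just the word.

Answer: dog

Derivation:
After 1 (b): row=0 col=0 char='_'
After 2 (l): row=0 col=1 char='t'
After 3 (w): row=0 col=5 char='c'
After 4 (k): row=0 col=5 char='c'
After 5 (l): row=0 col=6 char='y'
After 6 (w): row=0 col=11 char='d'
After 7 (b): row=0 col=5 char='c'
After 8 (w): row=0 col=11 char='d'
After 9 (k): row=0 col=11 char='d'
After 10 (h): row=0 col=10 char='_'
After 11 (w): row=0 col=11 char='d'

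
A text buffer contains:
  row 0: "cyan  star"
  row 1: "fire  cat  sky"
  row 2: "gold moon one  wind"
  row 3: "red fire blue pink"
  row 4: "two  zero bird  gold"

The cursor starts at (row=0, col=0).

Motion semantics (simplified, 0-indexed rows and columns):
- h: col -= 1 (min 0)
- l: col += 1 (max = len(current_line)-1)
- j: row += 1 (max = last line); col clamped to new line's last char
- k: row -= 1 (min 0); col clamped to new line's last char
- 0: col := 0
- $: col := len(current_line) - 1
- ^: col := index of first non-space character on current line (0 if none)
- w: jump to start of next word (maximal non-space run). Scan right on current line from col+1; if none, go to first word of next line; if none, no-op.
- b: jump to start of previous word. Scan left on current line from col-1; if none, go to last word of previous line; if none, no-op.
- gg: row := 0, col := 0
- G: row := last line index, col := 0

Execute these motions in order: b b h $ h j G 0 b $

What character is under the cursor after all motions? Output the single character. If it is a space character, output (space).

Answer: k

Derivation:
After 1 (b): row=0 col=0 char='c'
After 2 (b): row=0 col=0 char='c'
After 3 (h): row=0 col=0 char='c'
After 4 ($): row=0 col=9 char='r'
After 5 (h): row=0 col=8 char='a'
After 6 (j): row=1 col=8 char='t'
After 7 (G): row=4 col=0 char='t'
After 8 (0): row=4 col=0 char='t'
After 9 (b): row=3 col=14 char='p'
After 10 ($): row=3 col=17 char='k'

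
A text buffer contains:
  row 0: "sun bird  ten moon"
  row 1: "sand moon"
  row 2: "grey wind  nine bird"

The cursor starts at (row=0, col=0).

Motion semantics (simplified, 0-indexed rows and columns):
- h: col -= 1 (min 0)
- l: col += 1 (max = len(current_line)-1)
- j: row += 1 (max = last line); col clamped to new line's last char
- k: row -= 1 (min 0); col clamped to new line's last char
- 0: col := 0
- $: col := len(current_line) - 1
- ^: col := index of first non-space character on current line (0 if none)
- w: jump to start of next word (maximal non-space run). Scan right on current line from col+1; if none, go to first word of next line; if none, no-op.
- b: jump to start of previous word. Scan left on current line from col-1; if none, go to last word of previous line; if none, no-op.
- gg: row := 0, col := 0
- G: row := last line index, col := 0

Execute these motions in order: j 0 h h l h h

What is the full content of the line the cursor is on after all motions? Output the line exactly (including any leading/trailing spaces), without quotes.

After 1 (j): row=1 col=0 char='s'
After 2 (0): row=1 col=0 char='s'
After 3 (h): row=1 col=0 char='s'
After 4 (h): row=1 col=0 char='s'
After 5 (l): row=1 col=1 char='a'
After 6 (h): row=1 col=0 char='s'
After 7 (h): row=1 col=0 char='s'

Answer: sand moon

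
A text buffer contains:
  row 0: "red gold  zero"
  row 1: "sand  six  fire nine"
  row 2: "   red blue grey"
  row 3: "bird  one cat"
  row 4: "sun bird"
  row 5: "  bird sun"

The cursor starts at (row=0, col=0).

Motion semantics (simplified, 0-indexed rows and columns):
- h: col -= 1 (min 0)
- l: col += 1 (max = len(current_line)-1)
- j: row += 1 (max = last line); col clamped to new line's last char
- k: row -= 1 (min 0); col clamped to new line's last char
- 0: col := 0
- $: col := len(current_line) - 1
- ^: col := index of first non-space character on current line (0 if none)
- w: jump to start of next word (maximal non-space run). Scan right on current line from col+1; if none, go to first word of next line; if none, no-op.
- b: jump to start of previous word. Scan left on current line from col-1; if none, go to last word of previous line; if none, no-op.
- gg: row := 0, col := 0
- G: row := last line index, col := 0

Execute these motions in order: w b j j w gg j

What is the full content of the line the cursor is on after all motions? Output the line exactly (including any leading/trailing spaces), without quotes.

Answer: sand  six  fire nine

Derivation:
After 1 (w): row=0 col=4 char='g'
After 2 (b): row=0 col=0 char='r'
After 3 (j): row=1 col=0 char='s'
After 4 (j): row=2 col=0 char='_'
After 5 (w): row=2 col=3 char='r'
After 6 (gg): row=0 col=0 char='r'
After 7 (j): row=1 col=0 char='s'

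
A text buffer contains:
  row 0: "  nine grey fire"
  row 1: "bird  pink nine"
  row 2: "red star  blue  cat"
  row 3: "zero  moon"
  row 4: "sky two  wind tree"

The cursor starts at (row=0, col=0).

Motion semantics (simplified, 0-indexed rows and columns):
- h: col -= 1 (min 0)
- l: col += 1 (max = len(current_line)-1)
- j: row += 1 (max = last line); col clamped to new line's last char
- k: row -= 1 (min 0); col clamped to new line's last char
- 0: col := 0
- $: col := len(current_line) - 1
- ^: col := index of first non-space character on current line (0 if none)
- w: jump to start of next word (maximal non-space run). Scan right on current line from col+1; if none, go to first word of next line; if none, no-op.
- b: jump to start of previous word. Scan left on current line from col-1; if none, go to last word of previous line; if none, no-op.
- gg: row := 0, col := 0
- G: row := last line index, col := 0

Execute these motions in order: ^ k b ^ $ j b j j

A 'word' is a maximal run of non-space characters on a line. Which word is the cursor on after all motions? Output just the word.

After 1 (^): row=0 col=2 char='n'
After 2 (k): row=0 col=2 char='n'
After 3 (b): row=0 col=2 char='n'
After 4 (^): row=0 col=2 char='n'
After 5 ($): row=0 col=15 char='e'
After 6 (j): row=1 col=14 char='e'
After 7 (b): row=1 col=11 char='n'
After 8 (j): row=2 col=11 char='l'
After 9 (j): row=3 col=9 char='n'

Answer: moon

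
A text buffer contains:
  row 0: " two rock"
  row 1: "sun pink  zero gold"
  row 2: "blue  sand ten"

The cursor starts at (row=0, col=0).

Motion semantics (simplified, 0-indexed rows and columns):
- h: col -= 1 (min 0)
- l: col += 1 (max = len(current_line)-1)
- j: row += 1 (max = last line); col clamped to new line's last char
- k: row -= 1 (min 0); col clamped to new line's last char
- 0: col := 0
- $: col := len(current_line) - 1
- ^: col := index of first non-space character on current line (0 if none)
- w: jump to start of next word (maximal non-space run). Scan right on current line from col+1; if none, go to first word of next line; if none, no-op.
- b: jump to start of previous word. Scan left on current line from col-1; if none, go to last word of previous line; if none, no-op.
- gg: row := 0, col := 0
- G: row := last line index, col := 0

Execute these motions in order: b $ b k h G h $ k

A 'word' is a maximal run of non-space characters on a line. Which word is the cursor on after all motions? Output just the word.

After 1 (b): row=0 col=0 char='_'
After 2 ($): row=0 col=8 char='k'
After 3 (b): row=0 col=5 char='r'
After 4 (k): row=0 col=5 char='r'
After 5 (h): row=0 col=4 char='_'
After 6 (G): row=2 col=0 char='b'
After 7 (h): row=2 col=0 char='b'
After 8 ($): row=2 col=13 char='n'
After 9 (k): row=1 col=13 char='o'

Answer: zero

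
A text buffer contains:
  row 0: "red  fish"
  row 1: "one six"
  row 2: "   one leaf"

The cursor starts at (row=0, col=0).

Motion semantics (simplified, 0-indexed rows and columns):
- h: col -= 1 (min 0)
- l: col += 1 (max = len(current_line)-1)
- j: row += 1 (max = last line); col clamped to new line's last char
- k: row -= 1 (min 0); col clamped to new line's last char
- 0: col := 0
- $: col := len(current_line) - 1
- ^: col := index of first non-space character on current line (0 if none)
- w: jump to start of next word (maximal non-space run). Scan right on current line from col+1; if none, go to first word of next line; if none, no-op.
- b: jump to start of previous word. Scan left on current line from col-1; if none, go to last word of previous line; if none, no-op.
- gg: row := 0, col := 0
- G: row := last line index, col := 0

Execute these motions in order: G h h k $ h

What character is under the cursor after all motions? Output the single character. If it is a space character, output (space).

After 1 (G): row=2 col=0 char='_'
After 2 (h): row=2 col=0 char='_'
After 3 (h): row=2 col=0 char='_'
After 4 (k): row=1 col=0 char='o'
After 5 ($): row=1 col=6 char='x'
After 6 (h): row=1 col=5 char='i'

Answer: i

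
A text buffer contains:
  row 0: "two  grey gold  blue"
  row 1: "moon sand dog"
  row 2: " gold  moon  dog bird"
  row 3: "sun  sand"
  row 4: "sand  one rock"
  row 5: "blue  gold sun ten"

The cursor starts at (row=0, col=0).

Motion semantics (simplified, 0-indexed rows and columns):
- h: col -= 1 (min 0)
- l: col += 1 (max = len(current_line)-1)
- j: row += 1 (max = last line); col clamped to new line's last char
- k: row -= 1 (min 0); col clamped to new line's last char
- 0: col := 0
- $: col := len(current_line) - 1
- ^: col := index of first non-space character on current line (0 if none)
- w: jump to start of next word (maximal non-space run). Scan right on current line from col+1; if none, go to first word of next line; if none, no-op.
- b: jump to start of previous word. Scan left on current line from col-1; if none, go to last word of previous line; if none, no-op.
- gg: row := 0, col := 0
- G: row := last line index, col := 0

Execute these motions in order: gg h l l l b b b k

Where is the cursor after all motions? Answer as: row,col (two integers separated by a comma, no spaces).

After 1 (gg): row=0 col=0 char='t'
After 2 (h): row=0 col=0 char='t'
After 3 (l): row=0 col=1 char='w'
After 4 (l): row=0 col=2 char='o'
After 5 (l): row=0 col=3 char='_'
After 6 (b): row=0 col=0 char='t'
After 7 (b): row=0 col=0 char='t'
After 8 (b): row=0 col=0 char='t'
After 9 (k): row=0 col=0 char='t'

Answer: 0,0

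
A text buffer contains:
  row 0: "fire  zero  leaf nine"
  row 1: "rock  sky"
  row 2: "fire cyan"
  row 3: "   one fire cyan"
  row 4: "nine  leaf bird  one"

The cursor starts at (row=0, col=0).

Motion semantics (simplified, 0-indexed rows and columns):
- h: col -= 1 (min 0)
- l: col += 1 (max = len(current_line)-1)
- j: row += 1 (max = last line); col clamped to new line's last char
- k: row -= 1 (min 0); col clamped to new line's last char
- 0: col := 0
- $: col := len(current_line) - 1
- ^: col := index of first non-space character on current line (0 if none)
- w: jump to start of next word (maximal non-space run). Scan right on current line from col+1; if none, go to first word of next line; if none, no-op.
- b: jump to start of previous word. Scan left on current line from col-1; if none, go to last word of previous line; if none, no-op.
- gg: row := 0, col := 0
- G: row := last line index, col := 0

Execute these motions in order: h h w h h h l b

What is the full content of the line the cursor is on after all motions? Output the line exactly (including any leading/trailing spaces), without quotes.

Answer: fire  zero  leaf nine

Derivation:
After 1 (h): row=0 col=0 char='f'
After 2 (h): row=0 col=0 char='f'
After 3 (w): row=0 col=6 char='z'
After 4 (h): row=0 col=5 char='_'
After 5 (h): row=0 col=4 char='_'
After 6 (h): row=0 col=3 char='e'
After 7 (l): row=0 col=4 char='_'
After 8 (b): row=0 col=0 char='f'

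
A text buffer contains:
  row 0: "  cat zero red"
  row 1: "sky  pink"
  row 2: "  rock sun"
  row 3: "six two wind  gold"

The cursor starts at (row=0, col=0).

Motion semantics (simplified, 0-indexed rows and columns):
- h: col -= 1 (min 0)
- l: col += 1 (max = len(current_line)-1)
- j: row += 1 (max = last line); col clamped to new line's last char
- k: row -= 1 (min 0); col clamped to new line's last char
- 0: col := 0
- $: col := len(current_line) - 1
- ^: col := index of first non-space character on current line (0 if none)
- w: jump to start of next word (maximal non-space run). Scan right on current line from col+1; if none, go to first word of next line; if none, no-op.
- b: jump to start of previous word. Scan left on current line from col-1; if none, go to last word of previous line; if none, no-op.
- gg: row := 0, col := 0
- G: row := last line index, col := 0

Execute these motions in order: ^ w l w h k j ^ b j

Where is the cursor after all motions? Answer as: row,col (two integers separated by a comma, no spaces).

After 1 (^): row=0 col=2 char='c'
After 2 (w): row=0 col=6 char='z'
After 3 (l): row=0 col=7 char='e'
After 4 (w): row=0 col=11 char='r'
After 5 (h): row=0 col=10 char='_'
After 6 (k): row=0 col=10 char='_'
After 7 (j): row=1 col=8 char='k'
After 8 (^): row=1 col=0 char='s'
After 9 (b): row=0 col=11 char='r'
After 10 (j): row=1 col=8 char='k'

Answer: 1,8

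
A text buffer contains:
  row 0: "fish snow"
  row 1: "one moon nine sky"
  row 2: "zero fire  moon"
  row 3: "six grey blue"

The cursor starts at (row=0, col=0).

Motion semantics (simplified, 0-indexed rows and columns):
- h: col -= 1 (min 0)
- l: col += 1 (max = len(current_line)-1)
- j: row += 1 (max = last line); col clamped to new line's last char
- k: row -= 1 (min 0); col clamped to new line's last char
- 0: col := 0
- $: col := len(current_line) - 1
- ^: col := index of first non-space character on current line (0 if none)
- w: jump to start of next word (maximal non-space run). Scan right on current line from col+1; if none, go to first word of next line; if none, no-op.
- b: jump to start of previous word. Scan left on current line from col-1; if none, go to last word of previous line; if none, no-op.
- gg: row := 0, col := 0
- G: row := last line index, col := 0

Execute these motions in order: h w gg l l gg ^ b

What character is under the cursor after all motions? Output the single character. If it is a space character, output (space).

Answer: f

Derivation:
After 1 (h): row=0 col=0 char='f'
After 2 (w): row=0 col=5 char='s'
After 3 (gg): row=0 col=0 char='f'
After 4 (l): row=0 col=1 char='i'
After 5 (l): row=0 col=2 char='s'
After 6 (gg): row=0 col=0 char='f'
After 7 (^): row=0 col=0 char='f'
After 8 (b): row=0 col=0 char='f'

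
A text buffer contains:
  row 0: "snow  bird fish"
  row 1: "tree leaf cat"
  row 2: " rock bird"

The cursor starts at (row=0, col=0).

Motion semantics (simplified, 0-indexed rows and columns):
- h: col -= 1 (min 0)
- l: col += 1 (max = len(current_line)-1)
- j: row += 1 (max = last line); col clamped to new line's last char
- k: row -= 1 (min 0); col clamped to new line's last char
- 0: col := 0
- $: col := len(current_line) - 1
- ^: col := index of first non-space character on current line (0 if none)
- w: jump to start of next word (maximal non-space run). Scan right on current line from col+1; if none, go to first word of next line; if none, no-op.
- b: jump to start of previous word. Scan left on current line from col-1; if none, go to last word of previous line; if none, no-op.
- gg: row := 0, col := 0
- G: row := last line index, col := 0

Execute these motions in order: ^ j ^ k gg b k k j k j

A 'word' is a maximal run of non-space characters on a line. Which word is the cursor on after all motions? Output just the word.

After 1 (^): row=0 col=0 char='s'
After 2 (j): row=1 col=0 char='t'
After 3 (^): row=1 col=0 char='t'
After 4 (k): row=0 col=0 char='s'
After 5 (gg): row=0 col=0 char='s'
After 6 (b): row=0 col=0 char='s'
After 7 (k): row=0 col=0 char='s'
After 8 (k): row=0 col=0 char='s'
After 9 (j): row=1 col=0 char='t'
After 10 (k): row=0 col=0 char='s'
After 11 (j): row=1 col=0 char='t'

Answer: tree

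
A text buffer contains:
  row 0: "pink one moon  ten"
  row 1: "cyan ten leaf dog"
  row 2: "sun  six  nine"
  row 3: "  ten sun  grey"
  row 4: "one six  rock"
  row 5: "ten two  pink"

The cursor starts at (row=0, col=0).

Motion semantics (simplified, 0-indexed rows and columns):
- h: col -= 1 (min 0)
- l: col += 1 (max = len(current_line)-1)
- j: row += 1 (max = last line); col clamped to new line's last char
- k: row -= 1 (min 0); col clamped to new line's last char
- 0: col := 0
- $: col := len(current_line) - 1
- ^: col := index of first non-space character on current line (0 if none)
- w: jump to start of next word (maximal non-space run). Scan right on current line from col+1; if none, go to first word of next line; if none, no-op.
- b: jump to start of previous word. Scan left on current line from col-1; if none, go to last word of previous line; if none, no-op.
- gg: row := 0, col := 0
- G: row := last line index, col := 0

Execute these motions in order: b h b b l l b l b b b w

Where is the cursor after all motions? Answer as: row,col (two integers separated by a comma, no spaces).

After 1 (b): row=0 col=0 char='p'
After 2 (h): row=0 col=0 char='p'
After 3 (b): row=0 col=0 char='p'
After 4 (b): row=0 col=0 char='p'
After 5 (l): row=0 col=1 char='i'
After 6 (l): row=0 col=2 char='n'
After 7 (b): row=0 col=0 char='p'
After 8 (l): row=0 col=1 char='i'
After 9 (b): row=0 col=0 char='p'
After 10 (b): row=0 col=0 char='p'
After 11 (b): row=0 col=0 char='p'
After 12 (w): row=0 col=5 char='o'

Answer: 0,5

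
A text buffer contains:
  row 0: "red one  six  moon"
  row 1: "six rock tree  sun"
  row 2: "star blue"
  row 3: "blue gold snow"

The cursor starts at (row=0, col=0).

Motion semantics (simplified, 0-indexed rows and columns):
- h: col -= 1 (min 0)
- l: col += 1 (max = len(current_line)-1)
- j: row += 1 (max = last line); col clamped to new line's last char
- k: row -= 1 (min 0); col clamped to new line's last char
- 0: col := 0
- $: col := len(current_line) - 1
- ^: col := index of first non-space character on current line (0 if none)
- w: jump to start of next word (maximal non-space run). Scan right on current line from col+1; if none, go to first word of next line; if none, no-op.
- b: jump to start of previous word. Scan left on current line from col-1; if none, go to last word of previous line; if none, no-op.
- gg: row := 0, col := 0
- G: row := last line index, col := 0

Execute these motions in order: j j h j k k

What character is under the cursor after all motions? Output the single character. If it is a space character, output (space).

After 1 (j): row=1 col=0 char='s'
After 2 (j): row=2 col=0 char='s'
After 3 (h): row=2 col=0 char='s'
After 4 (j): row=3 col=0 char='b'
After 5 (k): row=2 col=0 char='s'
After 6 (k): row=1 col=0 char='s'

Answer: s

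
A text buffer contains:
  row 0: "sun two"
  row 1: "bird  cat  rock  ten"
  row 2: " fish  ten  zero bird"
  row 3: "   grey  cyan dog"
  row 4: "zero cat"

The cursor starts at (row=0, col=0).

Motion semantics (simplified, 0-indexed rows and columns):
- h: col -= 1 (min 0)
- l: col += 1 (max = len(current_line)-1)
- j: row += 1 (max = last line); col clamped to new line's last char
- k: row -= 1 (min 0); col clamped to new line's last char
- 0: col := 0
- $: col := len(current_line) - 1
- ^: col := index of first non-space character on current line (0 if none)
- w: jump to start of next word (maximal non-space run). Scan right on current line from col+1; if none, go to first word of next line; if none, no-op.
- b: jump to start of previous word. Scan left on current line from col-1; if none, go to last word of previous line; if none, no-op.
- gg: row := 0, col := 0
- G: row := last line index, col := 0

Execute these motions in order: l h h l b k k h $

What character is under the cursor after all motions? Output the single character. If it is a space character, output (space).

Answer: o

Derivation:
After 1 (l): row=0 col=1 char='u'
After 2 (h): row=0 col=0 char='s'
After 3 (h): row=0 col=0 char='s'
After 4 (l): row=0 col=1 char='u'
After 5 (b): row=0 col=0 char='s'
After 6 (k): row=0 col=0 char='s'
After 7 (k): row=0 col=0 char='s'
After 8 (h): row=0 col=0 char='s'
After 9 ($): row=0 col=6 char='o'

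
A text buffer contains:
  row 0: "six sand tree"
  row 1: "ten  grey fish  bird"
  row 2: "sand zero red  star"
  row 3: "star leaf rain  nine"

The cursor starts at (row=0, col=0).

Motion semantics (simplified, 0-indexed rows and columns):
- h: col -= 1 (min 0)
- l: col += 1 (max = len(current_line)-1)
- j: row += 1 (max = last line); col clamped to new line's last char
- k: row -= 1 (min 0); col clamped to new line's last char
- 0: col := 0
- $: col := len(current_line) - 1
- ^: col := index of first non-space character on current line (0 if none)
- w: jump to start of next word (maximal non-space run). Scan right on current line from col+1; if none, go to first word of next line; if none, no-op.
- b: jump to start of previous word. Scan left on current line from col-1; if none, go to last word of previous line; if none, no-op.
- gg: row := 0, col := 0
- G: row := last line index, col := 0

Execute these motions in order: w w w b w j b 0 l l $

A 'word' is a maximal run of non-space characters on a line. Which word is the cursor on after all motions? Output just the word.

After 1 (w): row=0 col=4 char='s'
After 2 (w): row=0 col=9 char='t'
After 3 (w): row=1 col=0 char='t'
After 4 (b): row=0 col=9 char='t'
After 5 (w): row=1 col=0 char='t'
After 6 (j): row=2 col=0 char='s'
After 7 (b): row=1 col=16 char='b'
After 8 (0): row=1 col=0 char='t'
After 9 (l): row=1 col=1 char='e'
After 10 (l): row=1 col=2 char='n'
After 11 ($): row=1 col=19 char='d'

Answer: bird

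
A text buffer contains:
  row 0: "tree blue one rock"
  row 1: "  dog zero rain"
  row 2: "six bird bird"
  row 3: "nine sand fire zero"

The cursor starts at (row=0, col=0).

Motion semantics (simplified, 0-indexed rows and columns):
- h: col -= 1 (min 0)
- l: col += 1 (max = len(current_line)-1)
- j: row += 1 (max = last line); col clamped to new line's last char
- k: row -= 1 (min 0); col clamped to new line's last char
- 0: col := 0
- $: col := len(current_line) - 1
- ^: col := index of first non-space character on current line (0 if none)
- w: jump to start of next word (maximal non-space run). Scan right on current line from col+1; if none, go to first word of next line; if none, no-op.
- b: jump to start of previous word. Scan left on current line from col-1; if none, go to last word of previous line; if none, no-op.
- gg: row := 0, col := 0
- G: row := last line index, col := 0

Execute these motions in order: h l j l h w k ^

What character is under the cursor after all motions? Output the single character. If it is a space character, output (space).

Answer: t

Derivation:
After 1 (h): row=0 col=0 char='t'
After 2 (l): row=0 col=1 char='r'
After 3 (j): row=1 col=1 char='_'
After 4 (l): row=1 col=2 char='d'
After 5 (h): row=1 col=1 char='_'
After 6 (w): row=1 col=2 char='d'
After 7 (k): row=0 col=2 char='e'
After 8 (^): row=0 col=0 char='t'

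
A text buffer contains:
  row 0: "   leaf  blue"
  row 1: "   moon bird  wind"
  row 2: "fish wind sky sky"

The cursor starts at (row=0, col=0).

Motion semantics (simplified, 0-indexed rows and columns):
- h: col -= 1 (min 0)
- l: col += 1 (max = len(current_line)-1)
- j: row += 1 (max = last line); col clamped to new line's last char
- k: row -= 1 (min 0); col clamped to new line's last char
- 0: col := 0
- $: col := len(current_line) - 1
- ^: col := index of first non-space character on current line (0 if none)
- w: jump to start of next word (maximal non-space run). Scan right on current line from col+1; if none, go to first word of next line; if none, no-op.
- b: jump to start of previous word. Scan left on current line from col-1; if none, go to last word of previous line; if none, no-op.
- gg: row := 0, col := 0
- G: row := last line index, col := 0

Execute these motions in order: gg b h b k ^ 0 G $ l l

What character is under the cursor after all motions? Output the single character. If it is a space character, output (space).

After 1 (gg): row=0 col=0 char='_'
After 2 (b): row=0 col=0 char='_'
After 3 (h): row=0 col=0 char='_'
After 4 (b): row=0 col=0 char='_'
After 5 (k): row=0 col=0 char='_'
After 6 (^): row=0 col=3 char='l'
After 7 (0): row=0 col=0 char='_'
After 8 (G): row=2 col=0 char='f'
After 9 ($): row=2 col=16 char='y'
After 10 (l): row=2 col=16 char='y'
After 11 (l): row=2 col=16 char='y'

Answer: y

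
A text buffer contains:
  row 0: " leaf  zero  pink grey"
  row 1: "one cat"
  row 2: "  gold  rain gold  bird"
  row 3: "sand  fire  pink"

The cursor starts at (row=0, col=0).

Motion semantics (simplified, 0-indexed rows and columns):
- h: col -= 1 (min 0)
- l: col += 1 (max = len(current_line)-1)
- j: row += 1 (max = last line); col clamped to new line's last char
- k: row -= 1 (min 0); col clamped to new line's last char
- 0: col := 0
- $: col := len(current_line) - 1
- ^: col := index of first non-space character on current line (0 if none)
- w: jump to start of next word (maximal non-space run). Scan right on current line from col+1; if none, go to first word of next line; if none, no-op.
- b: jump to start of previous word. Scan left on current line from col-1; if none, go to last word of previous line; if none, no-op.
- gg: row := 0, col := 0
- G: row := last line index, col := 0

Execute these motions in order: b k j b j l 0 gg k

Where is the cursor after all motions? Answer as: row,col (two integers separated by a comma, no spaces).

Answer: 0,0

Derivation:
After 1 (b): row=0 col=0 char='_'
After 2 (k): row=0 col=0 char='_'
After 3 (j): row=1 col=0 char='o'
After 4 (b): row=0 col=18 char='g'
After 5 (j): row=1 col=6 char='t'
After 6 (l): row=1 col=6 char='t'
After 7 (0): row=1 col=0 char='o'
After 8 (gg): row=0 col=0 char='_'
After 9 (k): row=0 col=0 char='_'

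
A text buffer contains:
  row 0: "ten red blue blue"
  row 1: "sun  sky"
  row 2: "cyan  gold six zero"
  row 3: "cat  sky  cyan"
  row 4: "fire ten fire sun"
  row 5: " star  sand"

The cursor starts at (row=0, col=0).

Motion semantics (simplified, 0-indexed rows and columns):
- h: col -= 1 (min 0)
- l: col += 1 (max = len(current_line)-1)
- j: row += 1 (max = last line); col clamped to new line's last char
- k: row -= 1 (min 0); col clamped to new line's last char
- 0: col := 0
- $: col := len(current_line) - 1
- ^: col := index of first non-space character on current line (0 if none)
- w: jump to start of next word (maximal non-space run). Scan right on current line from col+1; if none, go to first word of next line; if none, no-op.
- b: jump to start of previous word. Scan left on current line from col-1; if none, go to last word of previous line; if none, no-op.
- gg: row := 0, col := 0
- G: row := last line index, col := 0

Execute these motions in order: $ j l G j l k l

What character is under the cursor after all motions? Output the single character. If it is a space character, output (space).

After 1 ($): row=0 col=16 char='e'
After 2 (j): row=1 col=7 char='y'
After 3 (l): row=1 col=7 char='y'
After 4 (G): row=5 col=0 char='_'
After 5 (j): row=5 col=0 char='_'
After 6 (l): row=5 col=1 char='s'
After 7 (k): row=4 col=1 char='i'
After 8 (l): row=4 col=2 char='r'

Answer: r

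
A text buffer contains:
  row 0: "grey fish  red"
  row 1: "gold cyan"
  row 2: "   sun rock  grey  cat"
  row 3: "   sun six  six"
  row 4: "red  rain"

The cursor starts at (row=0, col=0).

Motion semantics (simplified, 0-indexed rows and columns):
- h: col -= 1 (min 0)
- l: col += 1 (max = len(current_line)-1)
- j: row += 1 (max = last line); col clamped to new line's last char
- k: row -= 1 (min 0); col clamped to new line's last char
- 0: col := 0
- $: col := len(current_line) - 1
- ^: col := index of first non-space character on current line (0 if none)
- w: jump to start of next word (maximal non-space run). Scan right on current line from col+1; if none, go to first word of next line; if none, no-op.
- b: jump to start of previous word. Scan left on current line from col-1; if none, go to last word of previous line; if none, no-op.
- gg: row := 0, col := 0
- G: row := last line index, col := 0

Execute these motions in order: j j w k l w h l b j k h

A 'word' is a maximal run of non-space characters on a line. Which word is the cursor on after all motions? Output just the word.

Answer: gold

Derivation:
After 1 (j): row=1 col=0 char='g'
After 2 (j): row=2 col=0 char='_'
After 3 (w): row=2 col=3 char='s'
After 4 (k): row=1 col=3 char='d'
After 5 (l): row=1 col=4 char='_'
After 6 (w): row=1 col=5 char='c'
After 7 (h): row=1 col=4 char='_'
After 8 (l): row=1 col=5 char='c'
After 9 (b): row=1 col=0 char='g'
After 10 (j): row=2 col=0 char='_'
After 11 (k): row=1 col=0 char='g'
After 12 (h): row=1 col=0 char='g'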